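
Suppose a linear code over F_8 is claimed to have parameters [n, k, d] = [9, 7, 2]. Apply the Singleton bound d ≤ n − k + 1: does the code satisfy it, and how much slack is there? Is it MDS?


Singleton RHS = n − k + 1 = 3, slack = 1, bound satisfied, not MDS.

Singleton bound: d ≤ n − k + 1.
Here n = 9, k = 7, so n − k + 1 = 3.
Given d = 2, check d ≤ 3: YES.
Slack = (n − k + 1) − d = 1.
The code is NOT MDS (slack = 1 > 0).
Description: the claimed parameters are [9, 7, 2]_8; such a code would be non-MDS.


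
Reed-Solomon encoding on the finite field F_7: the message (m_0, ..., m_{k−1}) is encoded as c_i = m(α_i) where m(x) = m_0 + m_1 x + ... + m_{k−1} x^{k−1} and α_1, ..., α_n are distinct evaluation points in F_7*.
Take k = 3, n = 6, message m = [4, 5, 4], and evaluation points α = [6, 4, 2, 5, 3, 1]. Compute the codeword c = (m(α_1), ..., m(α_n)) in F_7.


c = [3, 4, 2, 3, 6, 6]

Message polynomial: m(x) = 4 + 5·x + 4·x^2 (mod 7).
For each evaluation point α_i, compute m(α_i) mod 7:
  α_1 = 6: Horner steps 4 → 1 → 3, so m(6) = 3.
  α_2 = 4: Horner steps 4 → 0 → 4, so m(4) = 4.
  α_3 = 2: Horner steps 4 → 6 → 2, so m(2) = 2.
  α_4 = 5: Horner steps 4 → 4 → 3, so m(5) = 3.
  α_5 = 3: Horner steps 4 → 3 → 6, so m(3) = 6.
  α_6 = 1: Horner steps 4 → 2 → 6, so m(1) = 6.
Codeword c = [3, 4, 2, 3, 6, 6] ∈ F_7^6.


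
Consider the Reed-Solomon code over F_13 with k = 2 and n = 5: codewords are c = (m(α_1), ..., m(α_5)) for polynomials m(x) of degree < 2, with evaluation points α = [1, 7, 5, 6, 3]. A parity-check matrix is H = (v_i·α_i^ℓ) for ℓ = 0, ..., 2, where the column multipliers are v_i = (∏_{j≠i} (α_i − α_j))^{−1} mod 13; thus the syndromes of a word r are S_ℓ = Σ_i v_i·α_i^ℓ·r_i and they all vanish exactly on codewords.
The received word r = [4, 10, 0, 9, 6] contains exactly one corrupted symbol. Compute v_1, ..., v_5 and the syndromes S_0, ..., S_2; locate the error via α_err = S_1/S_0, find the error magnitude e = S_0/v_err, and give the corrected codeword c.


S = (6, 4, 7), error at position 3, error magnitude e = 5, c = [4, 10, 8, 9, 6].

Step 1: column multipliers v_i = (∏_{j≠i}(α_i − α_j))^{−1} mod 13.
  i = 1 (α = 1): (1−7)(1−5)(1−6)(1−3) = (−6)·(−4)·(−5)·(−2) = 240 ≡ 6, so v_1 = 6^{−1} = 11 (mod 13).
  i = 2 (α = 7): (7−1)(7−5)(7−6)(7−3) = 6·2·1·4 = 48 ≡ 9, so v_2 = 9^{−1} = 3 (mod 13).
  i = 3 (α = 5): (5−1)(5−7)(5−6)(5−3) = 4·(−2)·(−1)·2 = 16 ≡ 3, so v_3 = 3^{−1} = 9 (mod 13).
  i = 4 (α = 6): (6−1)(6−7)(6−5)(6−3) = 5·(−1)·1·3 = −15 ≡ 11, so v_4 = 11^{−1} = 6 (mod 13).
  i = 5 (α = 3): (3−1)(3−7)(3−5)(3−6) = 2·(−4)·(−2)·(−3) = −48 ≡ 4, so v_5 = 4^{−1} = 10 (mod 13).
  v = [11, 3, 9, 6, 10].
Step 2: syndromes of r = [4, 10, 0, 9, 6] (all sums mod 13).
  S_0 = Σ v_i r_i = 11·4 + 3·10 + 9·0 + 6·9 + 10·6 = 188 ≡ 6.
  S_1 = Σ v_i α_i r_i = 11·1·4 + 3·7·10 + 9·5·0 + 6·6·9 + 10·3·6 = 758 ≡ 4.
  α_i^2 mod 13 = [1, 10, 12, 10, 9].
  S_2 = Σ v_i α_i^2 r_i = 11·1·4 + 3·10·10 + 9·12·0 + 6·10·9 + 10·9·6 = 1424 ≡ 7.
  S = (6, 4, 7) ≠ 0, so r is not a codeword (an error is present).
Step 3: locate the error. For a single error e at position i, S_ℓ = v_i·e·α_i^ℓ, so α_err = S_1/S_0.
  S_0^{−1} = 6^{−1} = 11 (mod 13), so α_err = 4·11 = 44 ≡ 5 = α_3. Error position i = 3.
  Consistency check: S_2/S_1 = 7·10 = 70 ≡ 5 = α_err ✓ (single-error assumption holds).
Step 4: error magnitude e = S_0/v_3 = S_0·∏_{j≠3}(α_3 − α_j) = 6·3 = 18 ≡ 5 (mod 13).
Step 5: correct position 3: c_3 = r_3 − e = 0 − 5 ≡ 8 (mod 13). Hence c = [4, 10, 8, 9, 6].
  Check: interpolating c through the α_i gives m(x) = 3 + 1·x (degree < 2) with m(α_i) = c_i for every i, so c is indeed a codeword.


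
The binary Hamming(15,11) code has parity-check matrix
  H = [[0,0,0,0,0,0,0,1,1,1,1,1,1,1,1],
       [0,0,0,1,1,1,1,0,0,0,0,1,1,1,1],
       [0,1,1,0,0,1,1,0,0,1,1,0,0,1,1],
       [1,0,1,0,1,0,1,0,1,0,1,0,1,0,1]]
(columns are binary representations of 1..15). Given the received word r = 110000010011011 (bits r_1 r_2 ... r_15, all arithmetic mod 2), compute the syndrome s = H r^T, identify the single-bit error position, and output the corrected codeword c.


s = (1, 1, 0, 1)^T, error position = 13, corrected codeword c = 110000010011111

Compute s = H r^T mod 2 one row at a time:
  s_1 = 1 + 0 + 0 + 1 + 1 + 0 + 1 + 1 = 5 ≡ 1 (mod 2).
  s_2 = 0 + 0 + 0 + 0 + 1 + 0 + 1 + 1 = 3 ≡ 1 (mod 2).
  s_3 = 1 + 0 + 0 + 0 + 0 + 1 + 1 + 1 = 4 ≡ 0 (mod 2).
  s_4 = 1 + 0 + 0 + 0 + 0 + 1 + 0 + 1 = 3 ≡ 1 (mod 2).
s = (1, 1, 0, 1)^T — this equals column 13 of H (binary 1101), so error is at position 13.
Correct: flip bit 13 of r = 110000010011011 to get c = 110000010011111.


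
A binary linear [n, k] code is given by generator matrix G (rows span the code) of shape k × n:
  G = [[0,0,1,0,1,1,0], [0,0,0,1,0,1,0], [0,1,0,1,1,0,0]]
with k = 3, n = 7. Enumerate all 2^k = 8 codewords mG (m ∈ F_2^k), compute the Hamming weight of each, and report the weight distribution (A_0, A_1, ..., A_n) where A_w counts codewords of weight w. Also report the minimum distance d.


Weight distribution: A_0 = 1, A_2 = 2, A_3 = 4, A_4 = 1. Minimum distance d = 2.

Enumerate all 2^3 = 8 messages m ∈ F_2^3.
For each, compute codeword c = mG in F_2^7, then tally its weight.
  m = 000 → c = 0000000, weight = 0.
  m = 100 → c = 0010110, weight = 3.
  m = 010 → c = 0001010, weight = 2.
  m = 110 → c = 0011100, weight = 3.
  m = 001 → c = 0101100, weight = 3.
  m = 101 → c = 0111010, weight = 4.
  m = 011 → c = 0100110, weight = 3.
  m = 111 → c = 0110000, weight = 2.
Tally weights:
  weight 0: 1 codewords.
  weight 2: 2 codewords.
  weight 3: 4 codewords.
  weight 4: 1 codewords.
Minimum distance d = smallest w > 0 with A_w > 0 = 2.
Sanity: Σ A_w = 8 = 2^3 = 8 ✓.


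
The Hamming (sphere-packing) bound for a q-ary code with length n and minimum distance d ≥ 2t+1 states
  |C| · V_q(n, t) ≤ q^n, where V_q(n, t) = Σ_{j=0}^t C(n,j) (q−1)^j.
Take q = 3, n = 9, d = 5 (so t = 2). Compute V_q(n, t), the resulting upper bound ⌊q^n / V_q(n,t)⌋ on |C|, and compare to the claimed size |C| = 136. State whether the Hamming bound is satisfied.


V_q(n, t) = 163, q^n = 19683, Hamming bound = 120, |C| = 136 > bound (violated).

Step 1: Compute V_q(n, t) = Σ_{j=0}^2 C(n, j) (q−1)^j.
  j = 0: C(9,0)·(2)^0 = 1·1 = 1.
  j = 1: C(9,1)·(2)^1 = 9·2 = 18.
  j = 2: C(9,2)·(2)^2 = 36·4 = 144.
  V_q(n, t) = 1 + 18 + 144 = 163.
Step 2: q^n = 3^9 = 19683.
Step 3: Hamming bound ⌊q^n / V_q(n,t)⌋ = ⌊19683/163⌋ = 120.
Step 4: Compare |C| = 136 to 120: violated.
The claimed |C| lies above the Hamming bound, so no 3-ary code of length 9 with d ≥ 5 can have 136 codewords.


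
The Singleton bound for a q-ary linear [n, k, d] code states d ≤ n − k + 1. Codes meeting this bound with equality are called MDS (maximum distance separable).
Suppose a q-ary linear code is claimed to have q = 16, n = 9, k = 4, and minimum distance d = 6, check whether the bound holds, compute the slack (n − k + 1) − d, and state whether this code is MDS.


Singleton RHS = n − k + 1 = 6, slack = 0, bound satisfied, MDS.

Singleton bound: d ≤ n − k + 1.
Here n = 9, k = 4, so n − k + 1 = 6.
Given d = 6, check d ≤ 6: YES.
Slack = (n − k + 1) − d = 0.
The code is MDS (slack = 0).
Description: the claimed parameters are [9, 4, 6]_16; such a code would be MDS (meets Singleton bound).


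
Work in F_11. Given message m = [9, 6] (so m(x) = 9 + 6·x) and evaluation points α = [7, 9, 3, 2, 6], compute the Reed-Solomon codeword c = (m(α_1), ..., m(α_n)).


c = [7, 8, 5, 10, 1]

Message polynomial: m(x) = 9 + 6·x (mod 11).
For each evaluation point α_i, compute m(α_i) mod 11:
  α_1 = 7: Horner steps 6 → 7, so m(7) = 7.
  α_2 = 9: Horner steps 6 → 8, so m(9) = 8.
  α_3 = 3: Horner steps 6 → 5, so m(3) = 5.
  α_4 = 2: Horner steps 6 → 10, so m(2) = 10.
  α_5 = 6: Horner steps 6 → 1, so m(6) = 1.
Codeword c = [7, 8, 5, 10, 1] ∈ F_11^5.


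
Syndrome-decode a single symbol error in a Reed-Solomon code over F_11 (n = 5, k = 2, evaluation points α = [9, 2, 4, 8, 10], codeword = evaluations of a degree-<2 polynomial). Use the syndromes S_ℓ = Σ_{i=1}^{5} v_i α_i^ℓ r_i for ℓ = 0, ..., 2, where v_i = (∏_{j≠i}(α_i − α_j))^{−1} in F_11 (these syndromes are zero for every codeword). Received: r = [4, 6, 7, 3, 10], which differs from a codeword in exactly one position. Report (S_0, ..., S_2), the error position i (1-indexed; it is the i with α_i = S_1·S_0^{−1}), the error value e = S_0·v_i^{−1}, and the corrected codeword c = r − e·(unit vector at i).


S = (4, 10, 3), error at position 4, error magnitude e = 5, c = [4, 6, 7, 9, 10].

Step 1: column multipliers v_i = (∏_{j≠i}(α_i − α_j))^{−1} mod 11.
  i = 1 (α = 9): (9−2)(9−4)(9−8)(9−10) = 7·5·1·(−1) = −35 ≡ 9, so v_1 = 9^{−1} = 5 (mod 11).
  i = 2 (α = 2): (2−9)(2−4)(2−8)(2−10) = (−7)·(−2)·(−6)·(−8) = 672 ≡ 1, so v_2 = 1^{−1} = 1 (mod 11).
  i = 3 (α = 4): (4−9)(4−2)(4−8)(4−10) = (−5)·2·(−4)·(−6) = −240 ≡ 2, so v_3 = 2^{−1} = 6 (mod 11).
  i = 4 (α = 8): (8−9)(8−2)(8−4)(8−10) = (−1)·6·4·(−2) = 48 ≡ 4, so v_4 = 4^{−1} = 3 (mod 11).
  i = 5 (α = 10): (10−9)(10−2)(10−4)(10−8) = 1·8·6·2 = 96 ≡ 8, so v_5 = 8^{−1} = 7 (mod 11).
  v = [5, 1, 6, 3, 7].
Step 2: syndromes of r = [4, 6, 7, 3, 10] (all sums mod 11).
  S_0 = Σ v_i r_i = 5·4 + 1·6 + 6·7 + 3·3 + 7·10 = 147 ≡ 4.
  S_1 = Σ v_i α_i r_i = 5·9·4 + 1·2·6 + 6·4·7 + 3·8·3 + 7·10·10 = 1132 ≡ 10.
  α_i^2 mod 11 = [4, 4, 5, 9, 1].
  S_2 = Σ v_i α_i^2 r_i = 5·4·4 + 1·4·6 + 6·5·7 + 3·9·3 + 7·1·10 = 465 ≡ 3.
  S = (4, 10, 3) ≠ 0, so r is not a codeword (an error is present).
Step 3: locate the error. For a single error e at position i, S_ℓ = v_i·e·α_i^ℓ, so α_err = S_1/S_0.
  S_0^{−1} = 4^{−1} = 3 (mod 11), so α_err = 10·3 = 30 ≡ 8 = α_4. Error position i = 4.
  Consistency check: S_2/S_1 = 3·10 = 30 ≡ 8 = α_err ✓ (single-error assumption holds).
Step 4: error magnitude e = S_0/v_4 = S_0·∏_{j≠4}(α_4 − α_j) = 4·4 = 16 ≡ 5 (mod 11).
Step 5: correct position 4: c_4 = r_4 − e = 3 − 5 ≡ 9 (mod 11). Hence c = [4, 6, 7, 9, 10].
  Check: interpolating c through the α_i gives m(x) = 5 + 6·x (degree < 2) with m(α_i) = c_i for every i, so c is indeed a codeword.


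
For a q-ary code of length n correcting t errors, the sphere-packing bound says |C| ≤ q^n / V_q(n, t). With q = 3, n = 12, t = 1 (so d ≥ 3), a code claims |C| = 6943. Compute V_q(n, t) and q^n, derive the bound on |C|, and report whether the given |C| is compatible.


V_q(n, t) = 25, q^n = 531441, Hamming bound = 21257, |C| = 6943 ≤ bound (satisfied).

Step 1: Compute V_q(n, t) = Σ_{j=0}^1 C(n, j) (q−1)^j.
  j = 0: C(12,0)·(2)^0 = 1·1 = 1.
  j = 1: C(12,1)·(2)^1 = 12·2 = 24.
  V_q(n, t) = 1 + 24 = 25.
Step 2: q^n = 3^12 = 531441.
Step 3: Hamming bound ⌊q^n / V_q(n,t)⌋ = ⌊531441/25⌋ = 21257.
Step 4: Compare |C| = 6943 to 21257: satisfied.
The claimed |C| lies below the Hamming bound.


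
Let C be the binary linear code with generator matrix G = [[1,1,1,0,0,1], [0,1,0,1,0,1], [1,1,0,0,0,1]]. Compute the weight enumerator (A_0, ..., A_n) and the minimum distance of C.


Weight distribution: A_0 = 1, A_1 = 1, A_2 = 1, A_3 = 3, A_4 = 2. Minimum distance d = 1.

Enumerate all 2^3 = 8 messages m ∈ F_2^3.
For each, compute codeword c = mG in F_2^6, then tally its weight.
  m = 000 → c = 000000, weight = 0.
  m = 100 → c = 111001, weight = 4.
  m = 010 → c = 010101, weight = 3.
  m = 110 → c = 101100, weight = 3.
  m = 001 → c = 110001, weight = 3.
  m = 101 → c = 001000, weight = 1.
  m = 011 → c = 100100, weight = 2.
  m = 111 → c = 011101, weight = 4.
Tally weights:
  weight 0: 1 codewords.
  weight 1: 1 codewords.
  weight 2: 1 codewords.
  weight 3: 3 codewords.
  weight 4: 2 codewords.
Minimum distance d = smallest w > 0 with A_w > 0 = 1.
Sanity: Σ A_w = 8 = 2^3 = 8 ✓.


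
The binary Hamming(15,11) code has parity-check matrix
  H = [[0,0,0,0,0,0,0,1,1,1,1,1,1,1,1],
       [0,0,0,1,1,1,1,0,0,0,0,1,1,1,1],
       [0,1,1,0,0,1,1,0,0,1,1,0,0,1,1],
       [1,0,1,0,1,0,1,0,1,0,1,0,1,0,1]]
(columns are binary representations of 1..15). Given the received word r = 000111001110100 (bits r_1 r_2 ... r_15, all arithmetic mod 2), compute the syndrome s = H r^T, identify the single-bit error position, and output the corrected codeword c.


s = (0, 0, 1, 0)^T, error position = 2, corrected codeword c = 010111001110100

Compute s = H r^T mod 2 one row at a time:
  s_1 = 0 + 1 + 1 + 1 + 0 + 1 + 0 + 0 = 4 ≡ 0 (mod 2).
  s_2 = 1 + 1 + 1 + 0 + 0 + 1 + 0 + 0 = 4 ≡ 0 (mod 2).
  s_3 = 0 + 0 + 1 + 0 + 1 + 1 + 0 + 0 = 3 ≡ 1 (mod 2).
  s_4 = 0 + 0 + 1 + 0 + 1 + 1 + 1 + 0 = 4 ≡ 0 (mod 2).
s = (0, 0, 1, 0)^T — this equals column 2 of H (binary 0010), so error is at position 2.
Correct: flip bit 2 of r = 000111001110100 to get c = 010111001110100.


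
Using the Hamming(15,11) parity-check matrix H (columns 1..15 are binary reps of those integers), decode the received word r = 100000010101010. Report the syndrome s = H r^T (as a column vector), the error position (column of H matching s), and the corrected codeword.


s = (0, 0, 0, 1)^T, error position = 1, corrected codeword c = 000000010101010

Compute s = H r^T mod 2 one row at a time:
  s_1 = 1 + 0 + 1 + 0 + 1 + 0 + 1 + 0 = 4 ≡ 0 (mod 2).
  s_2 = 0 + 0 + 0 + 0 + 1 + 0 + 1 + 0 = 2 ≡ 0 (mod 2).
  s_3 = 0 + 0 + 0 + 0 + 1 + 0 + 1 + 0 = 2 ≡ 0 (mod 2).
  s_4 = 1 + 0 + 0 + 0 + 0 + 0 + 0 + 0 = 1 ≡ 1 (mod 2).
s = (0, 0, 0, 1)^T — this equals column 1 of H (binary 0001), so error is at position 1.
Correct: flip bit 1 of r = 100000010101010 to get c = 000000010101010.


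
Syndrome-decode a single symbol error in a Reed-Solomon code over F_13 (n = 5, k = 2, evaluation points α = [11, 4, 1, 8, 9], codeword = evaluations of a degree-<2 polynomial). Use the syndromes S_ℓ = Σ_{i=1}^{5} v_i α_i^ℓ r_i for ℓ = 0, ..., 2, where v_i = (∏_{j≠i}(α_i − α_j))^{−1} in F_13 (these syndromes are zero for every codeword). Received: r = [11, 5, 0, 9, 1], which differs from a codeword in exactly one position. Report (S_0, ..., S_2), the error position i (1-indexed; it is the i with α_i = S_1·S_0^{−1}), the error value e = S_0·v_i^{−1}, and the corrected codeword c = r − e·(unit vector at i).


S = (9, 10, 1), error at position 2, error magnitude e = 3, c = [11, 2, 0, 9, 1].

Step 1: column multipliers v_i = (∏_{j≠i}(α_i − α_j))^{−1} mod 13.
  i = 1 (α = 11): (11−4)(11−1)(11−8)(11−9) = 7·10·3·2 = 420 ≡ 4, so v_1 = 4^{−1} = 10 (mod 13).
  i = 2 (α = 4): (4−11)(4−1)(4−8)(4−9) = (−7)·3·(−4)·(−5) = −420 ≡ 9, so v_2 = 9^{−1} = 3 (mod 13).
  i = 3 (α = 1): (1−11)(1−4)(1−8)(1−9) = (−10)·(−3)·(−7)·(−8) = 1680 ≡ 3, so v_3 = 3^{−1} = 9 (mod 13).
  i = 4 (α = 8): (8−11)(8−4)(8−1)(8−9) = (−3)·4·7·(−1) = 84 ≡ 6, so v_4 = 6^{−1} = 11 (mod 13).
  i = 5 (α = 9): (9−11)(9−4)(9−1)(9−8) = (−2)·5·8·1 = −80 ≡ 11, so v_5 = 11^{−1} = 6 (mod 13).
  v = [10, 3, 9, 11, 6].
Step 2: syndromes of r = [11, 5, 0, 9, 1] (all sums mod 13).
  S_0 = Σ v_i r_i = 10·11 + 3·5 + 9·0 + 11·9 + 6·1 = 230 ≡ 9.
  S_1 = Σ v_i α_i r_i = 10·11·11 + 3·4·5 + 9·1·0 + 11·8·9 + 6·9·1 = 2116 ≡ 10.
  α_i^2 mod 13 = [4, 3, 1, 12, 3].
  S_2 = Σ v_i α_i^2 r_i = 10·4·11 + 3·3·5 + 9·1·0 + 11·12·9 + 6·3·1 = 1691 ≡ 1.
  S = (9, 10, 1) ≠ 0, so r is not a codeword (an error is present).
Step 3: locate the error. For a single error e at position i, S_ℓ = v_i·e·α_i^ℓ, so α_err = S_1/S_0.
  S_0^{−1} = 9^{−1} = 3 (mod 13), so α_err = 10·3 = 30 ≡ 4 = α_2. Error position i = 2.
  Consistency check: S_2/S_1 = 1·4 = 4 ≡ 4 = α_err ✓ (single-error assumption holds).
Step 4: error magnitude e = S_0/v_2 = S_0·∏_{j≠2}(α_2 − α_j) = 9·9 = 81 ≡ 3 (mod 13).
Step 5: correct position 2: c_2 = r_2 − e = 5 − 3 ≡ 2 (mod 13). Hence c = [11, 2, 0, 9, 1].
  Check: interpolating c through the α_i gives m(x) = 8 + 5·x (degree < 2) with m(α_i) = c_i for every i, so c is indeed a codeword.


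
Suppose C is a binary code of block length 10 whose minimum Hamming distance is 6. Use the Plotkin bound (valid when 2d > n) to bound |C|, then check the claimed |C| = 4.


Plotkin bound M ≤ 6; given |C| = 4 ≤ bound (satisfied).

Check applicability: 2d = 12, n = 10.
2d − n = 2 > 0, so Plotkin applies.
Compute d/(2d−n) = 6/2 ≈ 3.0000.
⌊d/(2d−n)⌋ = 3.
Plotkin bound: M ≤ 2·3 = 6.
Given |C| = 4, check: satisfied.
This |C| is below the Plotkin bound.


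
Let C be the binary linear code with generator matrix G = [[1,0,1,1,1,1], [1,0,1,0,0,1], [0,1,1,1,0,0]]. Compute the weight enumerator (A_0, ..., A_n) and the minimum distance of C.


Weight distribution: A_0 = 1, A_2 = 1, A_3 = 3, A_4 = 2, A_5 = 1. Minimum distance d = 2.

Enumerate all 2^3 = 8 messages m ∈ F_2^3.
For each, compute codeword c = mG in F_2^6, then tally its weight.
  m = 000 → c = 000000, weight = 0.
  m = 100 → c = 101111, weight = 5.
  m = 010 → c = 101001, weight = 3.
  m = 110 → c = 000110, weight = 2.
  m = 001 → c = 011100, weight = 3.
  m = 101 → c = 110011, weight = 4.
  m = 011 → c = 110101, weight = 4.
  m = 111 → c = 011010, weight = 3.
Tally weights:
  weight 0: 1 codewords.
  weight 2: 1 codewords.
  weight 3: 3 codewords.
  weight 4: 2 codewords.
  weight 5: 1 codewords.
Minimum distance d = smallest w > 0 with A_w > 0 = 2.
Sanity: Σ A_w = 8 = 2^3 = 8 ✓.


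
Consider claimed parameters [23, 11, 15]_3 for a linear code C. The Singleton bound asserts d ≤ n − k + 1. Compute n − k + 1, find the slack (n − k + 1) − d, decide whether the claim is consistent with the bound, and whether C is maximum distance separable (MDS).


Singleton RHS = n − k + 1 = 13, slack = -2, bound violated (no such code; not MDS).

Singleton bound: d ≤ n − k + 1.
Here n = 23, k = 11, so n − k + 1 = 13.
Given d = 15, check d ≤ 13: NO.
Slack = (n − k + 1) − d = -2.
The slack is negative: d = 15 exceeds n − k + 1 = 13 by 2, so the Singleton bound is violated and no linear [23, 11, 15]_3 code can exist. In particular it is not MDS (MDS requires d = n − k + 1 exactly).
Description: the claimed parameters are [23, 11, 15]_3; such a code would be impossible (violates the Singleton bound).


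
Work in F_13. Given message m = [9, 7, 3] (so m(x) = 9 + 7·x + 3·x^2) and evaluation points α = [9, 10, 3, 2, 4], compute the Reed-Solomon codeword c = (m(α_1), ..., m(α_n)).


c = [3, 2, 5, 9, 7]

Message polynomial: m(x) = 9 + 7·x + 3·x^2 (mod 13).
For each evaluation point α_i, compute m(α_i) mod 13:
  α_1 = 9: Horner steps 3 → 8 → 3, so m(9) = 3.
  α_2 = 10: Horner steps 3 → 11 → 2, so m(10) = 2.
  α_3 = 3: Horner steps 3 → 3 → 5, so m(3) = 5.
  α_4 = 2: Horner steps 3 → 0 → 9, so m(2) = 9.
  α_5 = 4: Horner steps 3 → 6 → 7, so m(4) = 7.
Codeword c = [3, 2, 5, 9, 7] ∈ F_13^5.


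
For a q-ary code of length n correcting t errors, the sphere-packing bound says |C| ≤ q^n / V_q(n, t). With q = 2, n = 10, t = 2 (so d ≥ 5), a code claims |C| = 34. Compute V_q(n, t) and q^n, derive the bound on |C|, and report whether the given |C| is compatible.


V_q(n, t) = 56, q^n = 1024, Hamming bound = 18, |C| = 34 > bound (violated).

Step 1: Compute V_q(n, t) = Σ_{j=0}^2 C(n, j) (q−1)^j.
  j = 0: C(10,0)·(1)^0 = 1·1 = 1.
  j = 1: C(10,1)·(1)^1 = 10·1 = 10.
  j = 2: C(10,2)·(1)^2 = 45·1 = 45.
  V_q(n, t) = 1 + 10 + 45 = 56.
Step 2: q^n = 2^10 = 1024.
Step 3: Hamming bound ⌊q^n / V_q(n,t)⌋ = ⌊1024/56⌋ = 18.
Step 4: Compare |C| = 34 to 18: violated.
The claimed |C| lies above the Hamming bound, so no 2-ary code of length 10 with d ≥ 5 can have 34 codewords.


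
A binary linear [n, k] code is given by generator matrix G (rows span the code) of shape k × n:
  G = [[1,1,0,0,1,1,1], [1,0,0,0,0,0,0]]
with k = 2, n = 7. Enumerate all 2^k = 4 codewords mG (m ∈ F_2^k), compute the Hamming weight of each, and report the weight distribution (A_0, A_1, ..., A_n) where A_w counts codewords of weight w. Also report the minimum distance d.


Weight distribution: A_0 = 1, A_1 = 1, A_4 = 1, A_5 = 1. Minimum distance d = 1.

Enumerate all 2^2 = 4 messages m ∈ F_2^2.
For each, compute codeword c = mG in F_2^7, then tally its weight.
  m = 00 → c = 0000000, weight = 0.
  m = 10 → c = 1100111, weight = 5.
  m = 01 → c = 1000000, weight = 1.
  m = 11 → c = 0100111, weight = 4.
Tally weights:
  weight 0: 1 codewords.
  weight 1: 1 codewords.
  weight 4: 1 codewords.
  weight 5: 1 codewords.
Minimum distance d = smallest w > 0 with A_w > 0 = 1.
Sanity: Σ A_w = 4 = 2^2 = 4 ✓.


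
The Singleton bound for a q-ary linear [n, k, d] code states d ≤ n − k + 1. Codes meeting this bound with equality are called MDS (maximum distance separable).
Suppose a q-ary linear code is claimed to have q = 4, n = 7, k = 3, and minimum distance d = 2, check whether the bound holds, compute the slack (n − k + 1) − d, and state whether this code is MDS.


Singleton RHS = n − k + 1 = 5, slack = 3, bound satisfied, not MDS.

Singleton bound: d ≤ n − k + 1.
Here n = 7, k = 3, so n − k + 1 = 5.
Given d = 2, check d ≤ 5: YES.
Slack = (n − k + 1) − d = 3.
The code is NOT MDS (slack = 3 > 0).
Description: the claimed parameters are [7, 3, 2]_4; such a code would be non-MDS.


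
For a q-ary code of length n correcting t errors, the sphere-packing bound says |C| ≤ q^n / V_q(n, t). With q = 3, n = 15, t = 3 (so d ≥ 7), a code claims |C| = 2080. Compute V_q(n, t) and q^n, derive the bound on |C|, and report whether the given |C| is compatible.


V_q(n, t) = 4091, q^n = 14348907, Hamming bound = 3507, |C| = 2080 ≤ bound (satisfied).

Step 1: Compute V_q(n, t) = Σ_{j=0}^3 C(n, j) (q−1)^j.
  j = 0: C(15,0)·(2)^0 = 1·1 = 1.
  j = 1: C(15,1)·(2)^1 = 15·2 = 30.
  j = 2: C(15,2)·(2)^2 = 105·4 = 420.
  j = 3: C(15,3)·(2)^3 = 455·8 = 3640.
  V_q(n, t) = 1 + 30 + 420 + 3640 = 4091.
Step 2: q^n = 3^15 = 14348907.
Step 3: Hamming bound ⌊q^n / V_q(n,t)⌋ = ⌊14348907/4091⌋ = 3507.
Step 4: Compare |C| = 2080 to 3507: satisfied.
The claimed |C| lies below the Hamming bound.


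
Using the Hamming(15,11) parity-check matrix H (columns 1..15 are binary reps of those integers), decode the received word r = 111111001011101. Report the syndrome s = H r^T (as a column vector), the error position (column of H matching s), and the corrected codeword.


s = (1, 0, 1, 1)^T, error position = 11, corrected codeword c = 111111001001101

Compute s = H r^T mod 2 one row at a time:
  s_1 = 0 + 1 + 0 + 1 + 1 + 1 + 0 + 1 = 5 ≡ 1 (mod 2).
  s_2 = 1 + 1 + 1 + 0 + 1 + 1 + 0 + 1 = 6 ≡ 0 (mod 2).
  s_3 = 1 + 1 + 1 + 0 + 0 + 1 + 0 + 1 = 5 ≡ 1 (mod 2).
  s_4 = 1 + 1 + 1 + 0 + 1 + 1 + 1 + 1 = 7 ≡ 1 (mod 2).
s = (1, 0, 1, 1)^T — this equals column 11 of H (binary 1011), so error is at position 11.
Correct: flip bit 11 of r = 111111001011101 to get c = 111111001001101.


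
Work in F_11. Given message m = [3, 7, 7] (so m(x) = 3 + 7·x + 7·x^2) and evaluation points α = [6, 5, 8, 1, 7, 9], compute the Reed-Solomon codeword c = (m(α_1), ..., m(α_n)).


c = [0, 4, 1, 6, 10, 6]

Message polynomial: m(x) = 3 + 7·x + 7·x^2 (mod 11).
For each evaluation point α_i, compute m(α_i) mod 11:
  α_1 = 6: Horner steps 7 → 5 → 0, so m(6) = 0.
  α_2 = 5: Horner steps 7 → 9 → 4, so m(5) = 4.
  α_3 = 8: Horner steps 7 → 8 → 1, so m(8) = 1.
  α_4 = 1: Horner steps 7 → 3 → 6, so m(1) = 6.
  α_5 = 7: Horner steps 7 → 1 → 10, so m(7) = 10.
  α_6 = 9: Horner steps 7 → 4 → 6, so m(9) = 6.
Codeword c = [0, 4, 1, 6, 10, 6] ∈ F_11^6.


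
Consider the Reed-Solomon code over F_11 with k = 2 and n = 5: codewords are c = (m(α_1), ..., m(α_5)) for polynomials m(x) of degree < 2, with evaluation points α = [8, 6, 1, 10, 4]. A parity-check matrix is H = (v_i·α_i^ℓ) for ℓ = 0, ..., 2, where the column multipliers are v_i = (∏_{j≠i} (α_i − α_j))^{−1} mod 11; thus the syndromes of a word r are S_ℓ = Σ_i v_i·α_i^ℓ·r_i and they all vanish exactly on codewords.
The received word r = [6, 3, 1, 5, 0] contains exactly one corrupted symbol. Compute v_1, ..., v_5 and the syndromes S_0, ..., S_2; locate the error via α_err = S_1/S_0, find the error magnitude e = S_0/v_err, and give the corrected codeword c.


S = (6, 5, 6), error at position 4, error magnitude e = 7, c = [6, 3, 1, 9, 0].

Step 1: column multipliers v_i = (∏_{j≠i}(α_i − α_j))^{−1} mod 11.
  i = 1 (α = 8): (8−6)(8−1)(8−10)(8−4) = 2·7·(−2)·4 = −112 ≡ 9, so v_1 = 9^{−1} = 5 (mod 11).
  i = 2 (α = 6): (6−8)(6−1)(6−10)(6−4) = (−2)·5·(−4)·2 = 80 ≡ 3, so v_2 = 3^{−1} = 4 (mod 11).
  i = 3 (α = 1): (1−8)(1−6)(1−10)(1−4) = (−7)·(−5)·(−9)·(−3) = 945 ≡ 10, so v_3 = 10^{−1} = 10 (mod 11).
  i = 4 (α = 10): (10−8)(10−6)(10−1)(10−4) = 2·4·9·6 = 432 ≡ 3, so v_4 = 3^{−1} = 4 (mod 11).
  i = 5 (α = 4): (4−8)(4−6)(4−1)(4−10) = (−4)·(−2)·3·(−6) = −144 ≡ 10, so v_5 = 10^{−1} = 10 (mod 11).
  v = [5, 4, 10, 4, 10].
Step 2: syndromes of r = [6, 3, 1, 5, 0] (all sums mod 11).
  S_0 = Σ v_i r_i = 5·6 + 4·3 + 10·1 + 4·5 + 10·0 = 72 ≡ 6.
  S_1 = Σ v_i α_i r_i = 5·8·6 + 4·6·3 + 10·1·1 + 4·10·5 + 10·4·0 = 522 ≡ 5.
  α_i^2 mod 11 = [9, 3, 1, 1, 5].
  S_2 = Σ v_i α_i^2 r_i = 5·9·6 + 4·3·3 + 10·1·1 + 4·1·5 + 10·5·0 = 336 ≡ 6.
  S = (6, 5, 6) ≠ 0, so r is not a codeword (an error is present).
Step 3: locate the error. For a single error e at position i, S_ℓ = v_i·e·α_i^ℓ, so α_err = S_1/S_0.
  S_0^{−1} = 6^{−1} = 2 (mod 11), so α_err = 5·2 = 10 ≡ 10 = α_4. Error position i = 4.
  Consistency check: S_2/S_1 = 6·9 = 54 ≡ 10 = α_err ✓ (single-error assumption holds).
Step 4: error magnitude e = S_0/v_4 = S_0·∏_{j≠4}(α_4 − α_j) = 6·3 = 18 ≡ 7 (mod 11).
Step 5: correct position 4: c_4 = r_4 − e = 5 − 7 ≡ 9 (mod 11). Hence c = [6, 3, 1, 9, 0].
  Check: interpolating c through the α_i gives m(x) = 5 + 7·x (degree < 2) with m(α_i) = c_i for every i, so c is indeed a codeword.


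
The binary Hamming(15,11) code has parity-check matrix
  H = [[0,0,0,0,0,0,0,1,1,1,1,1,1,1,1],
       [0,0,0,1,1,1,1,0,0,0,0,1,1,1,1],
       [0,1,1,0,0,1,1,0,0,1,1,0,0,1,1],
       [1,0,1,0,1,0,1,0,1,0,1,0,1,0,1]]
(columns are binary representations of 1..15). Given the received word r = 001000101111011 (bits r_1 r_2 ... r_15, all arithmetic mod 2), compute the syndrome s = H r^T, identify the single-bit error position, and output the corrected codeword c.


s = (0, 0, 0, 1)^T, error position = 1, corrected codeword c = 101000101111011

Compute s = H r^T mod 2 one row at a time:
  s_1 = 0 + 1 + 1 + 1 + 1 + 0 + 1 + 1 = 6 ≡ 0 (mod 2).
  s_2 = 0 + 0 + 0 + 1 + 1 + 0 + 1 + 1 = 4 ≡ 0 (mod 2).
  s_3 = 0 + 1 + 0 + 1 + 1 + 1 + 1 + 1 = 6 ≡ 0 (mod 2).
  s_4 = 0 + 1 + 0 + 1 + 1 + 1 + 0 + 1 = 5 ≡ 1 (mod 2).
s = (0, 0, 0, 1)^T — this equals column 1 of H (binary 0001), so error is at position 1.
Correct: flip bit 1 of r = 001000101111011 to get c = 101000101111011.


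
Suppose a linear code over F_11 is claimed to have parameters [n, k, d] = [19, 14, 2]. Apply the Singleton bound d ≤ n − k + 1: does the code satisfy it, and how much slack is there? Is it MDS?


Singleton RHS = n − k + 1 = 6, slack = 4, bound satisfied, not MDS.

Singleton bound: d ≤ n − k + 1.
Here n = 19, k = 14, so n − k + 1 = 6.
Given d = 2, check d ≤ 6: YES.
Slack = (n − k + 1) − d = 4.
The code is NOT MDS (slack = 4 > 0).
Description: the claimed parameters are [19, 14, 2]_11; such a code would be non-MDS.


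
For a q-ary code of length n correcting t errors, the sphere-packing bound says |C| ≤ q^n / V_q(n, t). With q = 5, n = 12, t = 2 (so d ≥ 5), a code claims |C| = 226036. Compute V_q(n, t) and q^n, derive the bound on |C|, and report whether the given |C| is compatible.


V_q(n, t) = 1105, q^n = 244140625, Hamming bound = 220941, |C| = 226036 > bound (violated).

Step 1: Compute V_q(n, t) = Σ_{j=0}^2 C(n, j) (q−1)^j.
  j = 0: C(12,0)·(4)^0 = 1·1 = 1.
  j = 1: C(12,1)·(4)^1 = 12·4 = 48.
  j = 2: C(12,2)·(4)^2 = 66·16 = 1056.
  V_q(n, t) = 1 + 48 + 1056 = 1105.
Step 2: q^n = 5^12 = 244140625.
Step 3: Hamming bound ⌊q^n / V_q(n,t)⌋ = ⌊244140625/1105⌋ = 220941.
Step 4: Compare |C| = 226036 to 220941: violated.
The claimed |C| lies above the Hamming bound, so no 5-ary code of length 12 with d ≥ 5 can have 226036 codewords.


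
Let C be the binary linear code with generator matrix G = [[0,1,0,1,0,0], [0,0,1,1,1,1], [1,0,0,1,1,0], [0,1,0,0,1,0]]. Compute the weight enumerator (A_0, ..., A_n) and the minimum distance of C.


Weight distribution: A_0 = 1, A_1 = 1, A_2 = 4, A_3 = 4, A_4 = 3, A_5 = 3. Minimum distance d = 1.

Enumerate all 2^4 = 16 messages m ∈ F_2^4.
For each, compute codeword c = mG in F_2^6, then tally its weight.
  m = 0000 → c = 000000, weight = 0.
  m = 1000 → c = 010100, weight = 2.
  m = 0100 → c = 001111, weight = 4.
  m = 1100 → c = 011011, weight = 4.
  m = 0010 → c = 100110, weight = 3.
  m = 1010 → c = 110010, weight = 3.
  m = 0110 → c = 101001, weight = 3.
  m = 1110 → c = 111101, weight = 5.
  m = 0001 → c = 010010, weight = 2.
  m = 1001 → c = 000110, weight = 2.
  m = 0101 → c = 011101, weight = 4.
  m = 1101 → c = 001001, weight = 2.
  m = 0011 → c = 110100, weight = 3.
  m = 1011 → c = 100000, weight = 1.
  m = 0111 → c = 111011, weight = 5.
  m = 1111 → c = 101111, weight = 5.
Tally weights:
  weight 0: 1 codewords.
  weight 1: 1 codewords.
  weight 2: 4 codewords.
  weight 3: 4 codewords.
  weight 4: 3 codewords.
  weight 5: 3 codewords.
Minimum distance d = smallest w > 0 with A_w > 0 = 1.
Sanity: Σ A_w = 16 = 2^4 = 16 ✓.


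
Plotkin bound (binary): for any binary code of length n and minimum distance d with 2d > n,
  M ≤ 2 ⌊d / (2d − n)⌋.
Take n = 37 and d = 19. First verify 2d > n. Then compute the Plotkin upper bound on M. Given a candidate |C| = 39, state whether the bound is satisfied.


Plotkin bound M ≤ 38; given |C| = 39 > bound (violated).

Check applicability: 2d = 38, n = 37.
2d − n = 1 > 0, so Plotkin applies.
Compute d/(2d−n) = 19/1 ≈ 19.0000.
⌊d/(2d−n)⌋ = 19.
Plotkin bound: M ≤ 2·19 = 38.
Given |C| = 39, check: VIOLATED.
This |C| is above the Plotkin bound, so no binary code with n = 37, d = 19 and 39 codewords exists.


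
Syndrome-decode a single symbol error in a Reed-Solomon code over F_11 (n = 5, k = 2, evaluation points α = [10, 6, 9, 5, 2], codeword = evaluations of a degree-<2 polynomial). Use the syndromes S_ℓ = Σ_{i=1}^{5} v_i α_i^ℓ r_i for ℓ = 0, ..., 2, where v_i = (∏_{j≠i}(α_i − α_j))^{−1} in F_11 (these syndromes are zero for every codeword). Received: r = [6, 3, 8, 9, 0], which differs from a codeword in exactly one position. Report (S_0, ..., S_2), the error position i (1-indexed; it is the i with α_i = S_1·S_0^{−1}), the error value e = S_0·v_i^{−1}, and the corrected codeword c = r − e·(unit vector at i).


S = (8, 7, 2), error at position 4, error magnitude e = 4, c = [6, 3, 8, 5, 0].

Step 1: column multipliers v_i = (∏_{j≠i}(α_i − α_j))^{−1} mod 11.
  i = 1 (α = 10): (10−6)(10−9)(10−5)(10−2) = 4·1·5·8 = 160 ≡ 6, so v_1 = 6^{−1} = 2 (mod 11).
  i = 2 (α = 6): (6−10)(6−9)(6−5)(6−2) = (−4)·(−3)·1·4 = 48 ≡ 4, so v_2 = 4^{−1} = 3 (mod 11).
  i = 3 (α = 9): (9−10)(9−6)(9−5)(9−2) = (−1)·3·4·7 = −84 ≡ 4, so v_3 = 4^{−1} = 3 (mod 11).
  i = 4 (α = 5): (5−10)(5−6)(5−9)(5−2) = (−5)·(−1)·(−4)·3 = −60 ≡ 6, so v_4 = 6^{−1} = 2 (mod 11).
  i = 5 (α = 2): (2−10)(2−6)(2−9)(2−5) = (−8)·(−4)·(−7)·(−3) = 672 ≡ 1, so v_5 = 1^{−1} = 1 (mod 11).
  v = [2, 3, 3, 2, 1].
Step 2: syndromes of r = [6, 3, 8, 9, 0] (all sums mod 11).
  S_0 = Σ v_i r_i = 2·6 + 3·3 + 3·8 + 2·9 + 1·0 = 63 ≡ 8.
  S_1 = Σ v_i α_i r_i = 2·10·6 + 3·6·3 + 3·9·8 + 2·5·9 + 1·2·0 = 480 ≡ 7.
  α_i^2 mod 11 = [1, 3, 4, 3, 4].
  S_2 = Σ v_i α_i^2 r_i = 2·1·6 + 3·3·3 + 3·4·8 + 2·3·9 + 1·4·0 = 189 ≡ 2.
  S = (8, 7, 2) ≠ 0, so r is not a codeword (an error is present).
Step 3: locate the error. For a single error e at position i, S_ℓ = v_i·e·α_i^ℓ, so α_err = S_1/S_0.
  S_0^{−1} = 8^{−1} = 7 (mod 11), so α_err = 7·7 = 49 ≡ 5 = α_4. Error position i = 4.
  Consistency check: S_2/S_1 = 2·8 = 16 ≡ 5 = α_err ✓ (single-error assumption holds).
Step 4: error magnitude e = S_0/v_4 = S_0·∏_{j≠4}(α_4 − α_j) = 8·6 = 48 ≡ 4 (mod 11).
Step 5: correct position 4: c_4 = r_4 − e = 9 − 4 ≡ 5 (mod 11). Hence c = [6, 3, 8, 5, 0].
  Check: interpolating c through the α_i gives m(x) = 4 + 9·x (degree < 2) with m(α_i) = c_i for every i, so c is indeed a codeword.


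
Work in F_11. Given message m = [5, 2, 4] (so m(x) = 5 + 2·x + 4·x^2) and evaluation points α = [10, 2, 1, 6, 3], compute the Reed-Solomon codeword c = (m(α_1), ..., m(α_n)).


c = [7, 3, 0, 7, 3]

Message polynomial: m(x) = 5 + 2·x + 4·x^2 (mod 11).
For each evaluation point α_i, compute m(α_i) mod 11:
  α_1 = 10: Horner steps 4 → 9 → 7, so m(10) = 7.
  α_2 = 2: Horner steps 4 → 10 → 3, so m(2) = 3.
  α_3 = 1: Horner steps 4 → 6 → 0, so m(1) = 0.
  α_4 = 6: Horner steps 4 → 4 → 7, so m(6) = 7.
  α_5 = 3: Horner steps 4 → 3 → 3, so m(3) = 3.
Codeword c = [7, 3, 0, 7, 3] ∈ F_11^5.


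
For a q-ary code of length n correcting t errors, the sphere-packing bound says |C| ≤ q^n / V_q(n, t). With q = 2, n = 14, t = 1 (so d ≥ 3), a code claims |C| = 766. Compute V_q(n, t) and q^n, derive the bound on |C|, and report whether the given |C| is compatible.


V_q(n, t) = 15, q^n = 16384, Hamming bound = 1092, |C| = 766 ≤ bound (satisfied).

Step 1: Compute V_q(n, t) = Σ_{j=0}^1 C(n, j) (q−1)^j.
  j = 0: C(14,0)·(1)^0 = 1·1 = 1.
  j = 1: C(14,1)·(1)^1 = 14·1 = 14.
  V_q(n, t) = 1 + 14 = 15.
Step 2: q^n = 2^14 = 16384.
Step 3: Hamming bound ⌊q^n / V_q(n,t)⌋ = ⌊16384/15⌋ = 1092.
Step 4: Compare |C| = 766 to 1092: satisfied.
The claimed |C| lies below the Hamming bound.


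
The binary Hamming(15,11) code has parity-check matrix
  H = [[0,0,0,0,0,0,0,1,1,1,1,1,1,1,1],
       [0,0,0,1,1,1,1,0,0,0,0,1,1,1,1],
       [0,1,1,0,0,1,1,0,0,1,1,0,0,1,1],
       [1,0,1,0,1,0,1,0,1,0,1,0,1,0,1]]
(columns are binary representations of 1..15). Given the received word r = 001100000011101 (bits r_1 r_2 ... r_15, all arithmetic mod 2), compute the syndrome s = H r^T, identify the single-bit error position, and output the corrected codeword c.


s = (0, 0, 1, 0)^T, error position = 2, corrected codeword c = 011100000011101

Compute s = H r^T mod 2 one row at a time:
  s_1 = 0 + 0 + 0 + 1 + 1 + 1 + 0 + 1 = 4 ≡ 0 (mod 2).
  s_2 = 1 + 0 + 0 + 0 + 1 + 1 + 0 + 1 = 4 ≡ 0 (mod 2).
  s_3 = 0 + 1 + 0 + 0 + 0 + 1 + 0 + 1 = 3 ≡ 1 (mod 2).
  s_4 = 0 + 1 + 0 + 0 + 0 + 1 + 1 + 1 = 4 ≡ 0 (mod 2).
s = (0, 0, 1, 0)^T — this equals column 2 of H (binary 0010), so error is at position 2.
Correct: flip bit 2 of r = 001100000011101 to get c = 011100000011101.


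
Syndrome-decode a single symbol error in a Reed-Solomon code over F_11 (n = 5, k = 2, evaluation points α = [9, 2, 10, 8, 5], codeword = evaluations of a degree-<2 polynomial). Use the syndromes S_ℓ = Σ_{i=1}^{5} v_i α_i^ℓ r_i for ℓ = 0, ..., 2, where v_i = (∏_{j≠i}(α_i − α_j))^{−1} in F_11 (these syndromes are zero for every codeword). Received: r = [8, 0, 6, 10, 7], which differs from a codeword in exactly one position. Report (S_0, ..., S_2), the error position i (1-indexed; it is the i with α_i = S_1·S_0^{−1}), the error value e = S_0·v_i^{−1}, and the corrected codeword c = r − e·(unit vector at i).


S = (5, 3, 4), error at position 5, error magnitude e = 2, c = [8, 0, 6, 10, 5].

Step 1: column multipliers v_i = (∏_{j≠i}(α_i − α_j))^{−1} mod 11.
  i = 1 (α = 9): (9−2)(9−10)(9−8)(9−5) = 7·(−1)·1·4 = −28 ≡ 5, so v_1 = 5^{−1} = 9 (mod 11).
  i = 2 (α = 2): (2−9)(2−10)(2−8)(2−5) = (−7)·(−8)·(−6)·(−3) = 1008 ≡ 7, so v_2 = 7^{−1} = 8 (mod 11).
  i = 3 (α = 10): (10−9)(10−2)(10−8)(10−5) = 1·8·2·5 = 80 ≡ 3, so v_3 = 3^{−1} = 4 (mod 11).
  i = 4 (α = 8): (8−9)(8−2)(8−10)(8−5) = (−1)·6·(−2)·3 = 36 ≡ 3, so v_4 = 3^{−1} = 4 (mod 11).
  i = 5 (α = 5): (5−9)(5−2)(5−10)(5−8) = (−4)·3·(−5)·(−3) = −180 ≡ 7, so v_5 = 7^{−1} = 8 (mod 11).
  v = [9, 8, 4, 4, 8].
Step 2: syndromes of r = [8, 0, 6, 10, 7] (all sums mod 11).
  S_0 = Σ v_i r_i = 9·8 + 8·0 + 4·6 + 4·10 + 8·7 = 192 ≡ 5.
  S_1 = Σ v_i α_i r_i = 9·9·8 + 8·2·0 + 4·10·6 + 4·8·10 + 8·5·7 = 1488 ≡ 3.
  α_i^2 mod 11 = [4, 4, 1, 9, 3].
  S_2 = Σ v_i α_i^2 r_i = 9·4·8 + 8·4·0 + 4·1·6 + 4·9·10 + 8·3·7 = 840 ≡ 4.
  S = (5, 3, 4) ≠ 0, so r is not a codeword (an error is present).
Step 3: locate the error. For a single error e at position i, S_ℓ = v_i·e·α_i^ℓ, so α_err = S_1/S_0.
  S_0^{−1} = 5^{−1} = 9 (mod 11), so α_err = 3·9 = 27 ≡ 5 = α_5. Error position i = 5.
  Consistency check: S_2/S_1 = 4·4 = 16 ≡ 5 = α_err ✓ (single-error assumption holds).
Step 4: error magnitude e = S_0/v_5 = S_0·∏_{j≠5}(α_5 − α_j) = 5·7 = 35 ≡ 2 (mod 11).
Step 5: correct position 5: c_5 = r_5 − e = 7 − 2 ≡ 5 (mod 11). Hence c = [8, 0, 6, 10, 5].
  Check: interpolating c through the α_i gives m(x) = 4 + 9·x (degree < 2) with m(α_i) = c_i for every i, so c is indeed a codeword.


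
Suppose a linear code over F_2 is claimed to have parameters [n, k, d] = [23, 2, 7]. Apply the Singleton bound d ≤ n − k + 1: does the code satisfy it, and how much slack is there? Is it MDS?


Singleton RHS = n − k + 1 = 22, slack = 15, bound satisfied, not MDS.

Singleton bound: d ≤ n − k + 1.
Here n = 23, k = 2, so n − k + 1 = 22.
Given d = 7, check d ≤ 22: YES.
Slack = (n − k + 1) − d = 15.
The code is NOT MDS (slack = 15 > 0).
Description: the claimed parameters are [23, 2, 7]_2; such a code would be non-MDS.


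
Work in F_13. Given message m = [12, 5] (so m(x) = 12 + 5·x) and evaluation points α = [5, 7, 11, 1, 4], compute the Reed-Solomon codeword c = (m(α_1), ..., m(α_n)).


c = [11, 8, 2, 4, 6]

Message polynomial: m(x) = 12 + 5·x (mod 13).
For each evaluation point α_i, compute m(α_i) mod 13:
  α_1 = 5: Horner steps 5 → 11, so m(5) = 11.
  α_2 = 7: Horner steps 5 → 8, so m(7) = 8.
  α_3 = 11: Horner steps 5 → 2, so m(11) = 2.
  α_4 = 1: Horner steps 5 → 4, so m(1) = 4.
  α_5 = 4: Horner steps 5 → 6, so m(4) = 6.
Codeword c = [11, 8, 2, 4, 6] ∈ F_13^5.


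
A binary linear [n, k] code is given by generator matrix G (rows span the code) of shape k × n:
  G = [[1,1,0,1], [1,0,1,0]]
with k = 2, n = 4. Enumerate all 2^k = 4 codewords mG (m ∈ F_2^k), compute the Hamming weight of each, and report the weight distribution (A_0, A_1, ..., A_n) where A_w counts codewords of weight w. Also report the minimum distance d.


Weight distribution: A_0 = 1, A_2 = 1, A_3 = 2. Minimum distance d = 2.

Enumerate all 2^2 = 4 messages m ∈ F_2^2.
For each, compute codeword c = mG in F_2^4, then tally its weight.
  m = 00 → c = 0000, weight = 0.
  m = 10 → c = 1101, weight = 3.
  m = 01 → c = 1010, weight = 2.
  m = 11 → c = 0111, weight = 3.
Tally weights:
  weight 0: 1 codewords.
  weight 2: 1 codewords.
  weight 3: 2 codewords.
Minimum distance d = smallest w > 0 with A_w > 0 = 2.
Sanity: Σ A_w = 4 = 2^2 = 4 ✓.


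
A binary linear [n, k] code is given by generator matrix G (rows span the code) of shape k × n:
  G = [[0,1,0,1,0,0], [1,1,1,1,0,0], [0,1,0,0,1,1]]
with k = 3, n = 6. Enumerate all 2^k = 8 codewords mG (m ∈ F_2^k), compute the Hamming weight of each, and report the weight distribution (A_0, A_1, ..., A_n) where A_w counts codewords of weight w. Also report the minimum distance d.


Weight distribution: A_0 = 1, A_2 = 2, A_3 = 2, A_4 = 1, A_5 = 2. Minimum distance d = 2.

Enumerate all 2^3 = 8 messages m ∈ F_2^3.
For each, compute codeword c = mG in F_2^6, then tally its weight.
  m = 000 → c = 000000, weight = 0.
  m = 100 → c = 010100, weight = 2.
  m = 010 → c = 111100, weight = 4.
  m = 110 → c = 101000, weight = 2.
  m = 001 → c = 010011, weight = 3.
  m = 101 → c = 000111, weight = 3.
  m = 011 → c = 101111, weight = 5.
  m = 111 → c = 111011, weight = 5.
Tally weights:
  weight 0: 1 codewords.
  weight 2: 2 codewords.
  weight 3: 2 codewords.
  weight 4: 1 codewords.
  weight 5: 2 codewords.
Minimum distance d = smallest w > 0 with A_w > 0 = 2.
Sanity: Σ A_w = 8 = 2^3 = 8 ✓.
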